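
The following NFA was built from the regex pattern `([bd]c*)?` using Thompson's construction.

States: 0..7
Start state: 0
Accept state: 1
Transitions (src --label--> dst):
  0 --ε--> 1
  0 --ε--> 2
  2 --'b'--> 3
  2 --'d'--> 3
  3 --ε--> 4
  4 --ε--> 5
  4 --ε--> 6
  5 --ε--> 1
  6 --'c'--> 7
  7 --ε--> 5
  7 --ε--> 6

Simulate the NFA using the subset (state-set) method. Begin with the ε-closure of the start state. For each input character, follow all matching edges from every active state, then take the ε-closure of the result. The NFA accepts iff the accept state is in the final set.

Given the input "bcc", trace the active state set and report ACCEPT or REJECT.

initial (ε-close {0}): {0,1,2}
'b' @ 1: {1,3,4,5,6}  (accept∈set)
'c' @ 2: {1,5,6,7}  (accept∈set)
'c' @ 3: {1,5,6,7}  (accept∈set)
final: {1,5,6,7}; accept 1 in set

Answer: ACCEPT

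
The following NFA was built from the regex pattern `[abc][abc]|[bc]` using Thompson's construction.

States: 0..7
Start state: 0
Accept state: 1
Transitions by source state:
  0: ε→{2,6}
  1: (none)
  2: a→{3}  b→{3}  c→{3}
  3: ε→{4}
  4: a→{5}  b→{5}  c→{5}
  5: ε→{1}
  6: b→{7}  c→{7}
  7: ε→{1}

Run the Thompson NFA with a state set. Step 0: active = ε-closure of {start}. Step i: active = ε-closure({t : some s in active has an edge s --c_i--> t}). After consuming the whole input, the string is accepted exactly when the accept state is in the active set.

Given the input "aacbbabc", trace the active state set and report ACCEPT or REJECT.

start: ε-closure({0}) = {0,2,6}
'a' @ 1: {3,4}
'a' @ 2: {1,5}  (accept∈set)
'c' @ 3: {}  — no active states
rest 'bbabc' ignored (set empty)
final: {}; accept 1 not in set

Answer: REJECT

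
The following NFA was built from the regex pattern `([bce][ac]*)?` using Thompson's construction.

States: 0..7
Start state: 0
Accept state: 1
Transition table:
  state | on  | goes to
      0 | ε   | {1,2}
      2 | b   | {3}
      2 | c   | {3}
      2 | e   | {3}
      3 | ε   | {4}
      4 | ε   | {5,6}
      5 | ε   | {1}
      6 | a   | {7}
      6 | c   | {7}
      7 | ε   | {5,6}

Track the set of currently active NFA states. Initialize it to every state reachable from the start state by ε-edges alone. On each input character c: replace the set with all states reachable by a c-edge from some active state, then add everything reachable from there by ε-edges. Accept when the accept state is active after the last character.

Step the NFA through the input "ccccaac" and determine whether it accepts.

initial (ε-close {0}): {0,1,2}
'c' @ 1: {1,3,4,5,6}  (accept∈set)
'c' @ 2: {1,5,6,7}  (accept∈set)
'c' @ 3: {1,5,6,7}  (accept∈set)
'c' @ 4: {1,5,6,7}  (accept∈set)
'a' @ 5: {1,5,6,7}  (accept∈set)
'a' @ 6: {1,5,6,7}  (accept∈set)
'c' @ 7: {1,5,6,7}  (accept∈set)
end set {1,5,6,7} — state 1 in

Answer: ACCEPT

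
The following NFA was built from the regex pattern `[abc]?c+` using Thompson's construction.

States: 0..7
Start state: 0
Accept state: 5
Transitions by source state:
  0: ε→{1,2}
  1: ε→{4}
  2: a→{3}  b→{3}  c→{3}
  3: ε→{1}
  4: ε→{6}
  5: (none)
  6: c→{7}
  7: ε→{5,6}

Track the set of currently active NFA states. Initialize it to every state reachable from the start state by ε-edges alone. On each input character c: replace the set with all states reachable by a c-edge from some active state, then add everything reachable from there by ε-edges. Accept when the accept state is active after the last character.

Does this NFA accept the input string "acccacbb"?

initial (ε-close {0}): {0,1,2,4,6}
'a' @ 1: {1,3,4,6}
'c' @ 2: {5,6,7}  [accepting]
'c' @ 3: {5,6,7}  [accepting]
'c' @ 4: {5,6,7}  [accepting]
'a' @ 5: {}  — no active states
rest 'cbb' ignored (set empty)
final: {}; accept 5 not in set

Answer: REJECT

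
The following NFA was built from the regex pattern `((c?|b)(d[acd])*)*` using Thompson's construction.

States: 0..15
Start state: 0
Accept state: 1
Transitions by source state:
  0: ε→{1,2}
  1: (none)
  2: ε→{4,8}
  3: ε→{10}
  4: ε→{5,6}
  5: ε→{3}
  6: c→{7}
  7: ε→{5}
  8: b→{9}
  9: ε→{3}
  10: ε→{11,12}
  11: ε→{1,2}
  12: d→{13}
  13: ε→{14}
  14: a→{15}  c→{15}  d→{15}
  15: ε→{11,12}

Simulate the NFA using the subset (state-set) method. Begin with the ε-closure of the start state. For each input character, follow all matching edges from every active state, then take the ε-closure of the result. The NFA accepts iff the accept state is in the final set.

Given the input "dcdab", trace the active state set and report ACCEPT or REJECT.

S₀ = ε-closure({0}) = {0,1,2,3,4,5,6,8,10,11,12}
'd' @ 1: {13,14}
'c' @ 2: {1,2,3,4,5,6,8,10,11,12,15}  ✓accept
'd' @ 3: {13,14}
'a' @ 4: {1,2,3,4,5,6,8,10,11,12,15}  ✓accept
'b' @ 5: {1,2,3,4,5,6,8,9,10,11,12}  ✓accept
after full input: {1,2,3,4,5,6,8,9,10,11,12}  (accept=1 in)

Answer: ACCEPT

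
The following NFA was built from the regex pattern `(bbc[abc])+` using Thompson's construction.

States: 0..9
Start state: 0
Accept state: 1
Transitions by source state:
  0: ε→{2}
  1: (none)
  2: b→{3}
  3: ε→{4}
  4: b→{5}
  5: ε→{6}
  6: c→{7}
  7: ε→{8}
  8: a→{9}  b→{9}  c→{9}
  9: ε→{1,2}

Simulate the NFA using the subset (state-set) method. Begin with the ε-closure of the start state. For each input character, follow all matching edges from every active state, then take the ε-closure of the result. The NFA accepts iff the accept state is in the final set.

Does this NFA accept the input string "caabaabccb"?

start: ε-closure({0}) = {0,2}
'c' @ 1: {}  — no active states
rest 'aabaabccb' ignored (set empty)
after full input: {}  (accept=1 not in)

Answer: REJECT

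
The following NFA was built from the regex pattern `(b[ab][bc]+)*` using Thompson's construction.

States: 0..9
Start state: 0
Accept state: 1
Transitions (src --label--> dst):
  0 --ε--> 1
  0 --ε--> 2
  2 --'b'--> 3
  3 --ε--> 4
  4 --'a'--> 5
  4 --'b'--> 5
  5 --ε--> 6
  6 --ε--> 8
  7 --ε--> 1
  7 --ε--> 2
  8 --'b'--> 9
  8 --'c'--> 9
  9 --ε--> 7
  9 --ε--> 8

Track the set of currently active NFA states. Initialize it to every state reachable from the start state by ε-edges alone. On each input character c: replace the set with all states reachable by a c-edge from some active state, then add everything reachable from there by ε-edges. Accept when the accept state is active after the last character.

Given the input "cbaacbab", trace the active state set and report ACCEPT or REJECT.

Answer: REJECT

Derivation:
S₀ = ε-closure({0}) = {0,1,2}
'c' @ 1: {}  — dead — no transitions
rest 'baacbab' ignored (set empty)
end set {} — state 1 not in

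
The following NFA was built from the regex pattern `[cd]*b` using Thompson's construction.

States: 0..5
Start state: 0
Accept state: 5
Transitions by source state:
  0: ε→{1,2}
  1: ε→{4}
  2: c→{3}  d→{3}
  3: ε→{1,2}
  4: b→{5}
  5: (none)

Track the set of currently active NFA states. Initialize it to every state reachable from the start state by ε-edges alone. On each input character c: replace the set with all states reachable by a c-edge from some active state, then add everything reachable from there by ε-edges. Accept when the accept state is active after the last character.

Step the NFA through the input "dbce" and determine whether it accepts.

S₀ = ε-closure({0}) = {0,1,2,4}
'd' @ 1: {1,2,3,4}
'b' @ 2: {5}  ✓accept
'c' @ 3: {}  — state set empty
rest 'e' ignored (set empty)
after full input: {}  (accept=5 not in)

Answer: REJECT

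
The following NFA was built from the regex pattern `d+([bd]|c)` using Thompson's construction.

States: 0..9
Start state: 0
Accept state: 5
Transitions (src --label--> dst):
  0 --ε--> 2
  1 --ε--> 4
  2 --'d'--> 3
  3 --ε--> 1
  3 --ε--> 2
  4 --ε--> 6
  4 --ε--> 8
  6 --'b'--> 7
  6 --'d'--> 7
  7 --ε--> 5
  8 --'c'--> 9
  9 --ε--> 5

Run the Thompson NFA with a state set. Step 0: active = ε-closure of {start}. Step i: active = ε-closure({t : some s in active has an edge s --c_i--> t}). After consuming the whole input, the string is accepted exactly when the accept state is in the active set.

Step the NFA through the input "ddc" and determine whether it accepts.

S₀ = ε-closure({0}) = {0,2}
'd' @ 1: {1,2,3,4,6,8}
'd' @ 2: {1,2,3,4,5,6,7,8}  [accepting]
'c' @ 3: {5,9}  [accepting]
final: {5,9}; accept 5 in set

Answer: ACCEPT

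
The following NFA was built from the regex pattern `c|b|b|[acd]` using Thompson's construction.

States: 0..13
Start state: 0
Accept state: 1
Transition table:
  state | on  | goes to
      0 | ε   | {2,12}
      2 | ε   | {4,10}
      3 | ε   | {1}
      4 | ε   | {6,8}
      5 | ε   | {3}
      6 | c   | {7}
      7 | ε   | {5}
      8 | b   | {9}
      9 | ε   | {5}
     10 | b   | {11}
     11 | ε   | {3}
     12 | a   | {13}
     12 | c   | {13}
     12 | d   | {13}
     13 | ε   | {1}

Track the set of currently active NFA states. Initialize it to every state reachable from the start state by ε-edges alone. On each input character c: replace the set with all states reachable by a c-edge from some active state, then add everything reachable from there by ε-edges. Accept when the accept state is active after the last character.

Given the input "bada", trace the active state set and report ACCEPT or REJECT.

start: ε-closure({0}) = {0,2,4,6,8,10,12}
'b' @ 1: {1,3,5,9,11}  [accepting]
'a' @ 2: {}  — dead — no transitions
rest 'da' ignored (set empty)
after full input: {}  (accept=1 not in)

Answer: REJECT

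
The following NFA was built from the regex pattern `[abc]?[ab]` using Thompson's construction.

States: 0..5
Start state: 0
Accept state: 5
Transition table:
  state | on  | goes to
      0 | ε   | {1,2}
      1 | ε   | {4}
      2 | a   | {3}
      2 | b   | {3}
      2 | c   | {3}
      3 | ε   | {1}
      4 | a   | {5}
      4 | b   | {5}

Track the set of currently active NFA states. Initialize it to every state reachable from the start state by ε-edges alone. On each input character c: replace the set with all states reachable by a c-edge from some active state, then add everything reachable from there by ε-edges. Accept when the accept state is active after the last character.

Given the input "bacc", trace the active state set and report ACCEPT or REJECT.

Answer: REJECT

Steps:
start: ε-closure({0}) = {0,1,2,4}
'b' @ 1: {1,3,4,5}  [accepting]
'a' @ 2: {5}  [accepting]
'c' @ 3: {}  — dead — no transitions
rest 'c' ignored (set empty)
final: {}; accept 5 not in set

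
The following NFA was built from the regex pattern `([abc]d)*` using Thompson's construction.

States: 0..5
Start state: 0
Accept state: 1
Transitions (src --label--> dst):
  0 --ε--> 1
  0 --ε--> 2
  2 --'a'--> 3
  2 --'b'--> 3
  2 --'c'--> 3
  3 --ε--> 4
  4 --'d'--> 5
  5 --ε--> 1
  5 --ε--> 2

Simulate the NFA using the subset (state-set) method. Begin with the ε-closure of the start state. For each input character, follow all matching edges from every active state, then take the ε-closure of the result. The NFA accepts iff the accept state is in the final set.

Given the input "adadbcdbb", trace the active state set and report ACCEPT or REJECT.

start: ε-closure({0}) = {0,1,2}
'a' @ 1: {3,4}
'd' @ 2: {1,2,5}  ✓accept
'a' @ 3: {3,4}
'd' @ 4: {1,2,5}  ✓accept
'b' @ 5: {3,4}
'c' @ 6: {}  — dead — no transitions
rest 'dbb' ignored (set empty)
end set {} — state 1 not in

Answer: REJECT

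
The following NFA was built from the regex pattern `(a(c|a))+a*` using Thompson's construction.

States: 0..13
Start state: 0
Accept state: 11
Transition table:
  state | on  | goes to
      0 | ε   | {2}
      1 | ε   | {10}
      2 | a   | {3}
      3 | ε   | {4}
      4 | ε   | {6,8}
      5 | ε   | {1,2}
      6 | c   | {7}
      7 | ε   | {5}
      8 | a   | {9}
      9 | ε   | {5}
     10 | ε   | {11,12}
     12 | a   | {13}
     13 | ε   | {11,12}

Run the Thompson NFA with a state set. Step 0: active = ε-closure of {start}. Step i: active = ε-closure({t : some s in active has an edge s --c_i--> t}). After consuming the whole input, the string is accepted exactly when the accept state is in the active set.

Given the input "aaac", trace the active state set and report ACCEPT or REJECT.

Answer: ACCEPT

Derivation:
initial (ε-close {0}): {0,2}
'a' @ 1: {3,4,6,8}
'a' @ 2: {1,2,5,9,10,11,12}  ✓accept
'a' @ 3: {3,4,6,8,11,12,13}  ✓accept
'c' @ 4: {1,2,5,7,10,11,12}  ✓accept
final: {1,2,5,7,10,11,12}; accept 11 in set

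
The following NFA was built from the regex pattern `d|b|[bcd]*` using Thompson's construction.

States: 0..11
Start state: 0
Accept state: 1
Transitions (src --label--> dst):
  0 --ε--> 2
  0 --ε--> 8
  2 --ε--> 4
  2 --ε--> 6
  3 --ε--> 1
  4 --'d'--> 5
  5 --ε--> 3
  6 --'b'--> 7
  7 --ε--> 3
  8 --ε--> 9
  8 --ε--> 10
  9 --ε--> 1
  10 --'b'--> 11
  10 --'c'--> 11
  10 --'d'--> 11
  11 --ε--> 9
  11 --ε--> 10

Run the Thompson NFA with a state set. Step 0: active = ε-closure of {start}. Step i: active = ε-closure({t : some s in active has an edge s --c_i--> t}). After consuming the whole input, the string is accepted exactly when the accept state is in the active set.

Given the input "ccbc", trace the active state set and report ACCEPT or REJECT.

Answer: ACCEPT

Trace:
start: ε-closure({0}) = {0,1,2,4,6,8,9,10}
'c' @ 1: {1,9,10,11}  ✓accept
'c' @ 2: {1,9,10,11}  ✓accept
'b' @ 3: {1,9,10,11}  ✓accept
'c' @ 4: {1,9,10,11}  ✓accept
end set {1,9,10,11} — state 1 in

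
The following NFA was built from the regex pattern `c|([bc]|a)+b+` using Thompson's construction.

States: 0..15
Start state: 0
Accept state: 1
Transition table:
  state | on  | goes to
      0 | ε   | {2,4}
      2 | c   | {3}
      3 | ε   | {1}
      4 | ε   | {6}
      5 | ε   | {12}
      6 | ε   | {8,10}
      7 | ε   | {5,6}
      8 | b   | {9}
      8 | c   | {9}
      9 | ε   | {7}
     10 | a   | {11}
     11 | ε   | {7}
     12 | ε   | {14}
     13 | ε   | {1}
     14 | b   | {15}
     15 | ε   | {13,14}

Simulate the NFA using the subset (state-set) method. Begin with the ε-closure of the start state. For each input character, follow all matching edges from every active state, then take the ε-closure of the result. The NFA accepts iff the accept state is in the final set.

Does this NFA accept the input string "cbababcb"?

initial (ε-close {0}): {0,2,4,6,8,10}
'c' @ 1: {1,3,5,6,7,8,9,10,12,14}  (accept∈set)
'b' @ 2: {1,5,6,7,8,9,10,12,13,14,15}  (accept∈set)
'a' @ 3: {5,6,7,8,10,11,12,14}
'b' @ 4: {1,5,6,7,8,9,10,12,13,14,15}  (accept∈set)
'a' @ 5: {5,6,7,8,10,11,12,14}
'b' @ 6: {1,5,6,7,8,9,10,12,13,14,15}  (accept∈set)
'c' @ 7: {5,6,7,8,9,10,12,14}
'b' @ 8: {1,5,6,7,8,9,10,12,13,14,15}  (accept∈set)
final: {1,5,6,7,8,9,10,12,13,14,15}; accept 1 in set

Answer: ACCEPT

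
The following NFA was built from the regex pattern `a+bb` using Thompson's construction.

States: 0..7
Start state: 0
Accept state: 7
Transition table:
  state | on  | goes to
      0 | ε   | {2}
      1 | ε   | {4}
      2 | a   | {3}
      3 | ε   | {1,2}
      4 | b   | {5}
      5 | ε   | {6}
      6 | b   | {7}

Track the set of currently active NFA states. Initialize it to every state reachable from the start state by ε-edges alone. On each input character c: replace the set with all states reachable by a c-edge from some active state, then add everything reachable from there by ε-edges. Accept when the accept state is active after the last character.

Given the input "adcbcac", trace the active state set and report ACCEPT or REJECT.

start: ε-closure({0}) = {0,2}
'a' @ 1: {1,2,3,4}
'd' @ 2: {}  — dead — no transitions
rest 'cbcac' ignored (set empty)
after full input: {}  (accept=7 not in)

Answer: REJECT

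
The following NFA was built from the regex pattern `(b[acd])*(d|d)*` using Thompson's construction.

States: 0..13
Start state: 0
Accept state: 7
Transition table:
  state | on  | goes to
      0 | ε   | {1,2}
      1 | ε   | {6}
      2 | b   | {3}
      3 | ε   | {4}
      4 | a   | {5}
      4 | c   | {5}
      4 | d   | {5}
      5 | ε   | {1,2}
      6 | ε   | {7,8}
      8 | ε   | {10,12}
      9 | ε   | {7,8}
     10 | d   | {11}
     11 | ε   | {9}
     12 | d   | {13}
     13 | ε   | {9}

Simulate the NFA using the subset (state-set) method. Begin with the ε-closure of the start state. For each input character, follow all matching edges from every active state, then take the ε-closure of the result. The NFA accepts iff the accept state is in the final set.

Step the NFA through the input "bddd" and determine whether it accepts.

start: ε-closure({0}) = {0,1,2,6,7,8,10,12}
'b' @ 1: {3,4}
'd' @ 2: {1,2,5,6,7,8,10,12}  [accepting]
'd' @ 3: {7,8,9,10,11,12,13}  [accepting]
'd' @ 4: {7,8,9,10,11,12,13}  [accepting]
end set {7,8,9,10,11,12,13} — state 7 in

Answer: ACCEPT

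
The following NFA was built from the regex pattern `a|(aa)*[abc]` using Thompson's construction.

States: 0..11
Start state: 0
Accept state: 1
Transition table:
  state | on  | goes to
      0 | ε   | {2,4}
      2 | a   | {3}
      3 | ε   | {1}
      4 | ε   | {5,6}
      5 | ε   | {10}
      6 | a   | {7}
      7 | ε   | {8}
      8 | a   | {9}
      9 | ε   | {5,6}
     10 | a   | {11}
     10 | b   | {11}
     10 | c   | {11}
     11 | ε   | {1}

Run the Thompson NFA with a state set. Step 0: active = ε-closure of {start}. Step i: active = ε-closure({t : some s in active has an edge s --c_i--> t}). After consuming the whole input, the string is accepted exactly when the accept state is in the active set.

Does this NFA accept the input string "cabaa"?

Answer: REJECT

Steps:
S₀ = ε-closure({0}) = {0,2,4,5,6,10}
'c' @ 1: {1,11}  ✓accept
'a' @ 2: {}  — no active states
rest 'baa' ignored (set empty)
end set {} — state 1 not in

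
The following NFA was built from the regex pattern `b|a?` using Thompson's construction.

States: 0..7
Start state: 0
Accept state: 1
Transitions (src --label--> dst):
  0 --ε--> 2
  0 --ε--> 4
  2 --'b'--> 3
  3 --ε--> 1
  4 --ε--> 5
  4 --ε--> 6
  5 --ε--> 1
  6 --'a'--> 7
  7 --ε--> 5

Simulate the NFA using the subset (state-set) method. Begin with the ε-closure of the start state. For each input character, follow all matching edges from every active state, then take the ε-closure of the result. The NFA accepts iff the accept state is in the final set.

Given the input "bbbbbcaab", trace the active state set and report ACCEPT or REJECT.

Answer: REJECT

Steps:
start: ε-closure({0}) = {0,1,2,4,5,6}
'b' @ 1: {1,3}  (accept∈set)
'b' @ 2: {}  — no active states
rest 'bbbcaab' ignored (set empty)
end set {} — state 1 not in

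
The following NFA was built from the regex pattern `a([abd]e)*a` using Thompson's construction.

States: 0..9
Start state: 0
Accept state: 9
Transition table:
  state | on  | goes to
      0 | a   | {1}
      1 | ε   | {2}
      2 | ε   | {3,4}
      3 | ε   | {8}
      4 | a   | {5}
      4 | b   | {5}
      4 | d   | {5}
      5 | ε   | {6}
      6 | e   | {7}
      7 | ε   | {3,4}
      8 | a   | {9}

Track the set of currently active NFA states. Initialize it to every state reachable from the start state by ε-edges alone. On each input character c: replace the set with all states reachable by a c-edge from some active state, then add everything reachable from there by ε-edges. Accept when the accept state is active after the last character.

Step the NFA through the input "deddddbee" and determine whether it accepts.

Answer: REJECT

Derivation:
S₀ = ε-closure({0}) = {0}
'd' @ 1: {}  — state set empty
rest 'eddddbee' ignored (set empty)
end set {} — state 9 not in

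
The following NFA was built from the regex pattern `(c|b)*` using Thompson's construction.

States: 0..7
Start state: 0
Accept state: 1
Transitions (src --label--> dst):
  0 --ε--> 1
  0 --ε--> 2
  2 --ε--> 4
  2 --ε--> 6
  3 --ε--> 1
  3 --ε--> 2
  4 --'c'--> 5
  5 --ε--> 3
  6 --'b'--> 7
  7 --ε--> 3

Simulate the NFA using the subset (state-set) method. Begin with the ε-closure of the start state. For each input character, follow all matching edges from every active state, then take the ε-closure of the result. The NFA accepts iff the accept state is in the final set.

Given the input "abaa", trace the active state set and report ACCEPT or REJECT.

Answer: REJECT

Derivation:
start: ε-closure({0}) = {0,1,2,4,6}
'a' @ 1: {}  — no active states
rest 'baa' ignored (set empty)
final: {}; accept 1 not in set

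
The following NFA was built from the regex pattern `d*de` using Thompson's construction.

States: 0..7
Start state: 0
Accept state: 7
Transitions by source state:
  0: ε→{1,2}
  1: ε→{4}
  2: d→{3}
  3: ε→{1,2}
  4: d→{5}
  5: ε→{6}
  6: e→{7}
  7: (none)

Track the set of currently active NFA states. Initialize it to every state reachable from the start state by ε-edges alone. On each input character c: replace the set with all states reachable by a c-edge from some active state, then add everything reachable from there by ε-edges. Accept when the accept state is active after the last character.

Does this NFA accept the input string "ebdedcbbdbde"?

Answer: REJECT

Derivation:
start: ε-closure({0}) = {0,1,2,4}
'e' @ 1: {}  — no active states
rest 'bdedcbbdbde' ignored (set empty)
final: {}; accept 7 not in set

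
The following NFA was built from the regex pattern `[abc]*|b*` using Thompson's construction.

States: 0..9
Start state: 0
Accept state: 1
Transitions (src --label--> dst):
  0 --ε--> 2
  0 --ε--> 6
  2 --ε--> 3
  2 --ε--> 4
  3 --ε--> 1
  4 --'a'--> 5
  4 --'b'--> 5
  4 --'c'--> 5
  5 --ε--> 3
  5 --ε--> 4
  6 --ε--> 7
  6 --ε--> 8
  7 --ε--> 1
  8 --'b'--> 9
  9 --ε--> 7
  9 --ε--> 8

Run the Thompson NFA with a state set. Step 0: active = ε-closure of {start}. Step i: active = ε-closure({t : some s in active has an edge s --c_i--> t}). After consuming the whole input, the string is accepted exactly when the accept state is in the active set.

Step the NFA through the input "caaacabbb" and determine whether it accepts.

Answer: ACCEPT

Trace:
initial (ε-close {0}): {0,1,2,3,4,6,7,8}
'c' @ 1: {1,3,4,5}  (accept∈set)
'a' @ 2: {1,3,4,5}  (accept∈set)
'a' @ 3: {1,3,4,5}  (accept∈set)
'a' @ 4: {1,3,4,5}  (accept∈set)
'c' @ 5: {1,3,4,5}  (accept∈set)
'a' @ 6: {1,3,4,5}  (accept∈set)
'b' @ 7: {1,3,4,5}  (accept∈set)
'b' @ 8: {1,3,4,5}  (accept∈set)
'b' @ 9: {1,3,4,5}  (accept∈set)
end set {1,3,4,5} — state 1 in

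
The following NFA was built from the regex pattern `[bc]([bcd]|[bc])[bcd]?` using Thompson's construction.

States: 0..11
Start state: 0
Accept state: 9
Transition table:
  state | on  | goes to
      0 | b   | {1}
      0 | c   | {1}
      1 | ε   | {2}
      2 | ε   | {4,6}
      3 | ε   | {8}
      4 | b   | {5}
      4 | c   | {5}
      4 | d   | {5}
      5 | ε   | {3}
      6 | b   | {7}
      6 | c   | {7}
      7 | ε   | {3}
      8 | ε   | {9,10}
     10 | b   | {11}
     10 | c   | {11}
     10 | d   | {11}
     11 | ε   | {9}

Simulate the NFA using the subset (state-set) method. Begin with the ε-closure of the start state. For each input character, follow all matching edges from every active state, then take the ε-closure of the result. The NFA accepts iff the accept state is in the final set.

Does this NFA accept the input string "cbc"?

Answer: ACCEPT

Steps:
initial (ε-close {0}): {0}
'c' @ 1: {1,2,4,6}
'b' @ 2: {3,5,7,8,9,10}  (accept∈set)
'c' @ 3: {9,11}  (accept∈set)
end set {9,11} — state 9 in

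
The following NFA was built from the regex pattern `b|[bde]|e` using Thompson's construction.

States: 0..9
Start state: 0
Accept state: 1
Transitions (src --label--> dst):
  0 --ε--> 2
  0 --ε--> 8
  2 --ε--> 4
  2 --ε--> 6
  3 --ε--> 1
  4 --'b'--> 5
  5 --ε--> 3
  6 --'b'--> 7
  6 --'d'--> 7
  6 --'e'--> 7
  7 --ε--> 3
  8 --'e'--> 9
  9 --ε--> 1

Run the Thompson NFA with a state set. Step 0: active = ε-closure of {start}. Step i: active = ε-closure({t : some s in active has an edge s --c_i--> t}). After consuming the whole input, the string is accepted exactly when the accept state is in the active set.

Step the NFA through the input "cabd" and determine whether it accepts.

S₀ = ε-closure({0}) = {0,2,4,6,8}
'c' @ 1: {}  — no active states
rest 'abd' ignored (set empty)
end set {} — state 1 not in

Answer: REJECT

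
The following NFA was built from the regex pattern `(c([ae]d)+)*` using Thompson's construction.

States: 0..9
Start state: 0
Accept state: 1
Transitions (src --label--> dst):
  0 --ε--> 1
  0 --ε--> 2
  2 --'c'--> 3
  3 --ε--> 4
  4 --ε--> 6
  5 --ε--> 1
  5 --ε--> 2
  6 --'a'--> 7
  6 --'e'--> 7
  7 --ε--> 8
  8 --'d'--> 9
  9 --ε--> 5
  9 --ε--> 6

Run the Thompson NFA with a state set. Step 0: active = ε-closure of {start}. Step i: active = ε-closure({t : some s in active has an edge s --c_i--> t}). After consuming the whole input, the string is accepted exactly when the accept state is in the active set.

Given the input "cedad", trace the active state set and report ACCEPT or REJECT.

Answer: ACCEPT

Derivation:
S₀ = ε-closure({0}) = {0,1,2}
'c' @ 1: {3,4,6}
'e' @ 2: {7,8}
'd' @ 3: {1,2,5,6,9}  (accept∈set)
'a' @ 4: {7,8}
'd' @ 5: {1,2,5,6,9}  (accept∈set)
final: {1,2,5,6,9}; accept 1 in set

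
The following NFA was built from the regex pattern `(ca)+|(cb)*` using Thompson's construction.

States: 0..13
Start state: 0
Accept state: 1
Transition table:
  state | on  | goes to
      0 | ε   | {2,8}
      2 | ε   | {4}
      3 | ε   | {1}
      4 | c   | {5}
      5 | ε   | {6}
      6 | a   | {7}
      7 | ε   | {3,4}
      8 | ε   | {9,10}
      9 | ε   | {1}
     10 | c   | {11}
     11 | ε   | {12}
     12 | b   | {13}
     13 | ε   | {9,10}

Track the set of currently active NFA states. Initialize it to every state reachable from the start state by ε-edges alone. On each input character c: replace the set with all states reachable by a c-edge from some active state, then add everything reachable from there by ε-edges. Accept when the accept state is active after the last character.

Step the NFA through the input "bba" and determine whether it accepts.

Answer: REJECT

Trace:
start: ε-closure({0}) = {0,1,2,4,8,9,10}
'b' @ 1: {}  — no active states
rest 'ba' ignored (set empty)
end set {} — state 1 not in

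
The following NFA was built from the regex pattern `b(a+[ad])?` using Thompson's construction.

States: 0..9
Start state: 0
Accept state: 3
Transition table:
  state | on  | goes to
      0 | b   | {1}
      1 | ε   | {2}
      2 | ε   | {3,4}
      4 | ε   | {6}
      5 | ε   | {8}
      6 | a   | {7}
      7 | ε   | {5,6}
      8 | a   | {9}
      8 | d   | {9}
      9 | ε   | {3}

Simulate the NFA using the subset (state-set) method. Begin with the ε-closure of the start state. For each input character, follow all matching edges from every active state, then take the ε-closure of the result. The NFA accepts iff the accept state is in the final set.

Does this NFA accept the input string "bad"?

start: ε-closure({0}) = {0}
'b' @ 1: {1,2,3,4,6}  (accept∈set)
'a' @ 2: {5,6,7,8}
'd' @ 3: {3,9}  (accept∈set)
after full input: {3,9}  (accept=3 in)

Answer: ACCEPT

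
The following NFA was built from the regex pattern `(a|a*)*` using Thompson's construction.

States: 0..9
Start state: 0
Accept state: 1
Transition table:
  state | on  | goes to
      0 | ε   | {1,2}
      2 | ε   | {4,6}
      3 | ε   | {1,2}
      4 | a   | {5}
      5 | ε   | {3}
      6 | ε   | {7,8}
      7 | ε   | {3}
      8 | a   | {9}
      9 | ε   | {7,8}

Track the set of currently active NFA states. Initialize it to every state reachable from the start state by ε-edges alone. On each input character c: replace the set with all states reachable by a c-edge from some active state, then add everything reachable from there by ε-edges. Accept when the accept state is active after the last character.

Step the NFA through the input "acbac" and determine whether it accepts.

initial (ε-close {0}): {0,1,2,3,4,6,7,8}
'a' @ 1: {1,2,3,4,5,6,7,8,9}  ✓accept
'c' @ 2: {}  — state set empty
rest 'bac' ignored (set empty)
end set {} — state 1 not in

Answer: REJECT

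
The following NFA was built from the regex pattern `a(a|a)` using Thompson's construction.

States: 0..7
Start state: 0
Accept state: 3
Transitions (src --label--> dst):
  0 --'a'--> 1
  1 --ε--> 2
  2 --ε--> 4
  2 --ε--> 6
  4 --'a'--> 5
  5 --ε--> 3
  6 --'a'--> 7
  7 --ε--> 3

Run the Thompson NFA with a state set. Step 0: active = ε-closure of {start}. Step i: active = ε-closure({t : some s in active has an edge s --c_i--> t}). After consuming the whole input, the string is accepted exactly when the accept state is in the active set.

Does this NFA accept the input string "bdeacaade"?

S₀ = ε-closure({0}) = {0}
'b' @ 1: {}  — no active states
rest 'deacaade' ignored (set empty)
after full input: {}  (accept=3 not in)

Answer: REJECT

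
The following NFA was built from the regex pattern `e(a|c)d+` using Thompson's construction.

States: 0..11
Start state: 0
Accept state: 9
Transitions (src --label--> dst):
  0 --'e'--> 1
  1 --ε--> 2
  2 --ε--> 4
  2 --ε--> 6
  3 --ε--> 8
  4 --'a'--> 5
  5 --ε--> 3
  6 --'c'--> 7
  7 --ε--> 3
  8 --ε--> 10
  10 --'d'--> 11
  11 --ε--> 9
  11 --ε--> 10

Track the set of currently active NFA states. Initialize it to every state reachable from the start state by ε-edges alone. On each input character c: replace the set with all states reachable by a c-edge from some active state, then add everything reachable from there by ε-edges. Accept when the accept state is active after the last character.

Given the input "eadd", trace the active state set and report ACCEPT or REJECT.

S₀ = ε-closure({0}) = {0}
'e' @ 1: {1,2,4,6}
'a' @ 2: {3,5,8,10}
'd' @ 3: {9,10,11}  [accepting]
'd' @ 4: {9,10,11}  [accepting]
after full input: {9,10,11}  (accept=9 in)

Answer: ACCEPT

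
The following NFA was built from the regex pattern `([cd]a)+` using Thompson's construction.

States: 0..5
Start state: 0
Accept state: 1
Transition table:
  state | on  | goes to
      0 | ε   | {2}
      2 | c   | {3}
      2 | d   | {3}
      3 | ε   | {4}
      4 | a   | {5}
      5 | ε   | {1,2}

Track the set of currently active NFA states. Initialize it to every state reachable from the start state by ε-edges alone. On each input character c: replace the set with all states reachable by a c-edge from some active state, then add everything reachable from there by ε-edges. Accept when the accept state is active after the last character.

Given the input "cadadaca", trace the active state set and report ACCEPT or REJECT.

start: ε-closure({0}) = {0,2}
'c' @ 1: {3,4}
'a' @ 2: {1,2,5}  (accept∈set)
'd' @ 3: {3,4}
'a' @ 4: {1,2,5}  (accept∈set)
'd' @ 5: {3,4}
'a' @ 6: {1,2,5}  (accept∈set)
'c' @ 7: {3,4}
'a' @ 8: {1,2,5}  (accept∈set)
final: {1,2,5}; accept 1 in set

Answer: ACCEPT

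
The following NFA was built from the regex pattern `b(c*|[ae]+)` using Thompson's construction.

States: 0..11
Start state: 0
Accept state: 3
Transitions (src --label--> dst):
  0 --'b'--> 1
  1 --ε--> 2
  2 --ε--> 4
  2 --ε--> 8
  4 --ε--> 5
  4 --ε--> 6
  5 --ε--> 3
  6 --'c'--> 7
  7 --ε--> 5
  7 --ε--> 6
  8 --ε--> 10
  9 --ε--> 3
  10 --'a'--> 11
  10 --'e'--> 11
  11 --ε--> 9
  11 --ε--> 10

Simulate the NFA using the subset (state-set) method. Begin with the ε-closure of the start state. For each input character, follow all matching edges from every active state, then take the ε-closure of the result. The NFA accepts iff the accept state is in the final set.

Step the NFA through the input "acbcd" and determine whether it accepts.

start: ε-closure({0}) = {0}
'a' @ 1: {}  — no active states
rest 'cbcd' ignored (set empty)
after full input: {}  (accept=3 not in)

Answer: REJECT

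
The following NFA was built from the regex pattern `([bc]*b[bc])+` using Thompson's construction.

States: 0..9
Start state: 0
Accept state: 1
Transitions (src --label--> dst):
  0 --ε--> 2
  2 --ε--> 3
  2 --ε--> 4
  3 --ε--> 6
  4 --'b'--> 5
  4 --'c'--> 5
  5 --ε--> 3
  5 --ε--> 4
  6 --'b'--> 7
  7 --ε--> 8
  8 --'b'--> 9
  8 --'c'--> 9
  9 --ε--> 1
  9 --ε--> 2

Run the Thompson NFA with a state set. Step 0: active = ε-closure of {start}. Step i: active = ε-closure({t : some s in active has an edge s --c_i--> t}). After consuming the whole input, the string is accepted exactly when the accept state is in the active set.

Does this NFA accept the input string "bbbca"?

Answer: REJECT

Trace:
S₀ = ε-closure({0}) = {0,2,3,4,6}
'b' @ 1: {3,4,5,6,7,8}
'b' @ 2: {1,2,3,4,5,6,7,8,9}  ✓accept
'b' @ 3: {1,2,3,4,5,6,7,8,9}  ✓accept
'c' @ 4: {1,2,3,4,5,6,9}  ✓accept
'a' @ 5: {}  — dead — no transitions
after full input: {}  (accept=1 not in)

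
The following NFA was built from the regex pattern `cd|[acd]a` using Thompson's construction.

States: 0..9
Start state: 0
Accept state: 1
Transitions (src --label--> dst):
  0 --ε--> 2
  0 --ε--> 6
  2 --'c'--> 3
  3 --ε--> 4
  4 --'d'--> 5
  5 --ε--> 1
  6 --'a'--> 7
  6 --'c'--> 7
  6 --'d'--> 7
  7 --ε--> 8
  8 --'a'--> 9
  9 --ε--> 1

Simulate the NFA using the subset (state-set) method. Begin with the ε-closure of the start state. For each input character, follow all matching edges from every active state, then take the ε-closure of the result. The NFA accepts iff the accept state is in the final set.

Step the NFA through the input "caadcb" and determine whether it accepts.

start: ε-closure({0}) = {0,2,6}
'c' @ 1: {3,4,7,8}
'a' @ 2: {1,9}  (accept∈set)
'a' @ 3: {}  — state set empty
rest 'dcb' ignored (set empty)
after full input: {}  (accept=1 not in)

Answer: REJECT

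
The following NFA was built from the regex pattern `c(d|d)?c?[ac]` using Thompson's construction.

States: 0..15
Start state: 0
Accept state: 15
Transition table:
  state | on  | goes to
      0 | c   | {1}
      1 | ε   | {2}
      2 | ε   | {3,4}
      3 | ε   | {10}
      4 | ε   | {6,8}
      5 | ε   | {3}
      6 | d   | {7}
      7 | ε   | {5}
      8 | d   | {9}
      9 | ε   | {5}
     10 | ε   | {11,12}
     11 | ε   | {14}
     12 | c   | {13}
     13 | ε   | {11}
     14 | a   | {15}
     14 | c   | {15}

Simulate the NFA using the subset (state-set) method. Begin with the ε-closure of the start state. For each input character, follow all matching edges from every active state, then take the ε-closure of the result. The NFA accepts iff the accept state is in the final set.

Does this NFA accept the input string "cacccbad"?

Answer: REJECT

Trace:
start: ε-closure({0}) = {0}
'c' @ 1: {1,2,3,4,6,8,10,11,12,14}
'a' @ 2: {15}  (accept∈set)
'c' @ 3: {}  — dead — no transitions
rest 'ccbad' ignored (set empty)
final: {}; accept 15 not in set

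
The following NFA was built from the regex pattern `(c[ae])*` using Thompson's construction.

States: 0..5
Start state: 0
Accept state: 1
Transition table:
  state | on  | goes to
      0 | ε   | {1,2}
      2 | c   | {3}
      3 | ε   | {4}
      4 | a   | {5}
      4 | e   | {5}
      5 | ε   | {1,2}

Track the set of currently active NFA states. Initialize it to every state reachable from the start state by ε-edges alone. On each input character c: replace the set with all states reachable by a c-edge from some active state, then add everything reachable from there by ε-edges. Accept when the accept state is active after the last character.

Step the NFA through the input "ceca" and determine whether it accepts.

S₀ = ε-closure({0}) = {0,1,2}
'c' @ 1: {3,4}
'e' @ 2: {1,2,5}  (accept∈set)
'c' @ 3: {3,4}
'a' @ 4: {1,2,5}  (accept∈set)
after full input: {1,2,5}  (accept=1 in)

Answer: ACCEPT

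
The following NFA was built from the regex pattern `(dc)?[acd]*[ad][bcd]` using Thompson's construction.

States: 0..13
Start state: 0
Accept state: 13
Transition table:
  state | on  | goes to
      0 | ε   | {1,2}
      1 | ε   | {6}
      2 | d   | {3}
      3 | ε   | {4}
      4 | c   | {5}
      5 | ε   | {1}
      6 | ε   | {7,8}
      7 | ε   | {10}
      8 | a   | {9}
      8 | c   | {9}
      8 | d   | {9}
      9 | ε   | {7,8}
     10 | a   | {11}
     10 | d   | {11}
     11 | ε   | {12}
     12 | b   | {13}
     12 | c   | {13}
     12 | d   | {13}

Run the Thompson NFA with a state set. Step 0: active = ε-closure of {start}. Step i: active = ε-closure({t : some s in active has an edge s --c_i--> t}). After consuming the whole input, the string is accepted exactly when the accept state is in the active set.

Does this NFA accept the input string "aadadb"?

start: ε-closure({0}) = {0,1,2,6,7,8,10}
'a' @ 1: {7,8,9,10,11,12}
'a' @ 2: {7,8,9,10,11,12}
'd' @ 3: {7,8,9,10,11,12,13}  ✓accept
'a' @ 4: {7,8,9,10,11,12}
'd' @ 5: {7,8,9,10,11,12,13}  ✓accept
'b' @ 6: {13}  ✓accept
end set {13} — state 13 in

Answer: ACCEPT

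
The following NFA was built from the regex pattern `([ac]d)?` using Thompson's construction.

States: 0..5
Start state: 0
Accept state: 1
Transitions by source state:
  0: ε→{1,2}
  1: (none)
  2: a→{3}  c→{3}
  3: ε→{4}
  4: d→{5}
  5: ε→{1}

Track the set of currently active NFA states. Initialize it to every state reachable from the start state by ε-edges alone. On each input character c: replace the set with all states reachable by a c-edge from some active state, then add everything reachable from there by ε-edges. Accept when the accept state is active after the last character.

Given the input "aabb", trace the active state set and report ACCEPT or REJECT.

Answer: REJECT

Steps:
start: ε-closure({0}) = {0,1,2}
'a' @ 1: {3,4}
'a' @ 2: {}  — no active states
rest 'bb' ignored (set empty)
end set {} — state 1 not in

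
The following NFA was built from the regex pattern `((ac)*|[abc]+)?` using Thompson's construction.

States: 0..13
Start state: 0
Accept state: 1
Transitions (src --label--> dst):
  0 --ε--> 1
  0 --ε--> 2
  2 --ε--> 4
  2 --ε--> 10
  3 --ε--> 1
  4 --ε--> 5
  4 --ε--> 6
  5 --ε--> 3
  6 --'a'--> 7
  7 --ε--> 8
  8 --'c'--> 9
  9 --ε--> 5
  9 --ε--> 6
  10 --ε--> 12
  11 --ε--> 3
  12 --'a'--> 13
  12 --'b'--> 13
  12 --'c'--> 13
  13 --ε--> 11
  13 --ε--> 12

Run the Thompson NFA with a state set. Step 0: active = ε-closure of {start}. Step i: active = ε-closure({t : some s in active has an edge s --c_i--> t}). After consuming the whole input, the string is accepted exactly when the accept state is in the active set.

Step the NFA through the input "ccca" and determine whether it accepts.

S₀ = ε-closure({0}) = {0,1,2,3,4,5,6,10,12}
'c' @ 1: {1,3,11,12,13}  ✓accept
'c' @ 2: {1,3,11,12,13}  ✓accept
'c' @ 3: {1,3,11,12,13}  ✓accept
'a' @ 4: {1,3,11,12,13}  ✓accept
final: {1,3,11,12,13}; accept 1 in set

Answer: ACCEPT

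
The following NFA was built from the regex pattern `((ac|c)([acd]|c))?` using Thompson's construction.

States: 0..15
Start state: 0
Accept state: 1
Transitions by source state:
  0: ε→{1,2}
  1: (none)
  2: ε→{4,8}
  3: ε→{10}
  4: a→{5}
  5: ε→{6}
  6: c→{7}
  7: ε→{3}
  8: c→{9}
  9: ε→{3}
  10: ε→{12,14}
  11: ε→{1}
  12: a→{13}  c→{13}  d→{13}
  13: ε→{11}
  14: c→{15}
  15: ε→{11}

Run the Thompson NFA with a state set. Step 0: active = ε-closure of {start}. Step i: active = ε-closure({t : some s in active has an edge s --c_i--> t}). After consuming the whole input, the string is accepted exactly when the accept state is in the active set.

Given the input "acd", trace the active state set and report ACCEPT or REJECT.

initial (ε-close {0}): {0,1,2,4,8}
'a' @ 1: {5,6}
'c' @ 2: {3,7,10,12,14}
'd' @ 3: {1,11,13}  (accept∈set)
final: {1,11,13}; accept 1 in set

Answer: ACCEPT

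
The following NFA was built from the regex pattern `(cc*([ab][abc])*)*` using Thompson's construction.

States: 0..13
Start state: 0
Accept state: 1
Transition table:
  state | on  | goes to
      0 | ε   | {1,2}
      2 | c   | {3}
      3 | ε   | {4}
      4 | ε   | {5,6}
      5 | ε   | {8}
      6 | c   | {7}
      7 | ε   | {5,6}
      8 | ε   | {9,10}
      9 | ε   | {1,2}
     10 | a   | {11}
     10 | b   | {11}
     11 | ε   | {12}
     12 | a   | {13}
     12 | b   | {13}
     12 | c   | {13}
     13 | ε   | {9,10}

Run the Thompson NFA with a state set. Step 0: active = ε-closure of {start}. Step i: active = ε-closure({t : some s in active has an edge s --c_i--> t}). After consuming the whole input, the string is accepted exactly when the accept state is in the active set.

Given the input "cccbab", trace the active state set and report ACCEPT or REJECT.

Answer: REJECT

Steps:
start: ε-closure({0}) = {0,1,2}
'c' @ 1: {1,2,3,4,5,6,8,9,10}  [accepting]
'c' @ 2: {1,2,3,4,5,6,7,8,9,10}  [accepting]
'c' @ 3: {1,2,3,4,5,6,7,8,9,10}  [accepting]
'b' @ 4: {11,12}
'a' @ 5: {1,2,9,10,13}  [accepting]
'b' @ 6: {11,12}
after full input: {11,12}  (accept=1 not in)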